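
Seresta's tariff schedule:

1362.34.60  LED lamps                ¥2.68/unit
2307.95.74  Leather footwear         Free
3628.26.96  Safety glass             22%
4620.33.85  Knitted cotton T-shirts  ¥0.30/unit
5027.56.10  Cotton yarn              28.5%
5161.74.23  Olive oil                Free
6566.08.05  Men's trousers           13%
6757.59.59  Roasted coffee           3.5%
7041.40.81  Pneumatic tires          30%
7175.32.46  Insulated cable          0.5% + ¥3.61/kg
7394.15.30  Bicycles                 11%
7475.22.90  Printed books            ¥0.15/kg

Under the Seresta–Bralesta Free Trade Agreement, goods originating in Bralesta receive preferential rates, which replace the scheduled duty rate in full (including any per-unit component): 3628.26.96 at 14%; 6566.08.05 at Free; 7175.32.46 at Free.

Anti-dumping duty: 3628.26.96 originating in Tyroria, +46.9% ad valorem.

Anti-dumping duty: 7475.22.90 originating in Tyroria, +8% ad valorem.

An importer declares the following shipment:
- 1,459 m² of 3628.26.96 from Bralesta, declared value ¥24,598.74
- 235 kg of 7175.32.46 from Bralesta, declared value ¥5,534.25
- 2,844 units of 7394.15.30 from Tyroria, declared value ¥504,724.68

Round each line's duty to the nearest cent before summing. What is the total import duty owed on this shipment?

Line 1 (3628.26.96, Bralesta, 1,459 m², ¥24,598.74):
Base rate for 3628.26.96 is 22%.
Origin Bralesta qualifies under the Seresta–Bralesta agreement and 3628.26.96 is covered: preferential rate 14% applies instead.
The additional-duty order on 3628.26.96 targets Tyroria, not Bralesta; it does not apply.
Duty = ¥24,598.74 × 14% = ¥3,443.82.
Line 2 (7175.32.46, Bralesta, 235 kg, ¥5,534.25):
Base rate for 7175.32.46 is 0.5% + ¥3.61/kg.
Origin Bralesta qualifies under the Seresta–Bralesta agreement and 7175.32.46 is covered: preferential rate Free applies instead.
Duty = ¥5,534.25 × 0% = ¥0.00.
Line 3 (7394.15.30, Tyroria, 2,844 units, ¥504,724.68):
Base rate for 7394.15.30 is 11%.
Duty = ¥504,724.68 × 11% = ¥55,519.71.
Total = ¥3,443.82 + ¥0.00 + ¥55,519.71 = ¥58,963.53.

¥58,963.53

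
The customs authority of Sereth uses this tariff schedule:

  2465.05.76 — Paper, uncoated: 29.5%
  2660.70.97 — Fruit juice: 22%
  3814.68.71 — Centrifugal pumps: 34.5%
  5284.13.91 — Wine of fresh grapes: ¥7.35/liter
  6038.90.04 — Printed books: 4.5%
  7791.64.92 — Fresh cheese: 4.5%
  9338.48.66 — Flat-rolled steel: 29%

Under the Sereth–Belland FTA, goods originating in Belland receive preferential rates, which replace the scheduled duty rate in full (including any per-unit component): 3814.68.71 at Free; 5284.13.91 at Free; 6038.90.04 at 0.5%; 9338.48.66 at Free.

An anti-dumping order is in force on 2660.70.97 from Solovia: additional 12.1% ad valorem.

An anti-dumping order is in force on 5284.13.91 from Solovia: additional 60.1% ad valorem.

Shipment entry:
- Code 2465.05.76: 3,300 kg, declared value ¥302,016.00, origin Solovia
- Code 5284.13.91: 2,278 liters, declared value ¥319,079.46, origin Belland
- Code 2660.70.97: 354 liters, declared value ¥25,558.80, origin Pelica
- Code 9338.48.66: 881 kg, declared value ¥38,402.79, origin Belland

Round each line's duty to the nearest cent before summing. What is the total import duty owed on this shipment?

¥94,717.66

Line 1 (2465.05.76, Solovia, 3,300 kg, ¥302,016.00):
Base rate for 2465.05.76 is 29.5%.
Duty = ¥302,016.00 × 29.5% = ¥89,094.72.
Line 2 (5284.13.91, Belland, 2,278 liters, ¥319,079.46):
Base rate for 5284.13.91 is ¥7.35/liter.
Origin Belland qualifies under the Sereth–Belland agreement and 5284.13.91 is covered: preferential rate Free applies instead.
The additional-duty order on 5284.13.91 targets Solovia, not Belland; it does not apply.
Duty = ¥319,079.46 × 0% = ¥0.00.
Line 3 (2660.70.97, Pelica, 354 liters, ¥25,558.80):
Base rate for 2660.70.97 is 22%.
The additional-duty order on 2660.70.97 targets Solovia, not Pelica; it does not apply.
Duty = ¥25,558.80 × 22% = ¥5,622.94.
Line 4 (9338.48.66, Belland, 881 kg, ¥38,402.79):
Base rate for 9338.48.66 is 29%.
Origin Belland qualifies under the Sereth–Belland agreement and 9338.48.66 is covered: preferential rate Free applies instead.
Duty = ¥38,402.79 × 0% = ¥0.00.
Total = ¥89,094.72 + ¥0.00 + ¥5,622.94 + ¥0.00 = ¥94,717.66.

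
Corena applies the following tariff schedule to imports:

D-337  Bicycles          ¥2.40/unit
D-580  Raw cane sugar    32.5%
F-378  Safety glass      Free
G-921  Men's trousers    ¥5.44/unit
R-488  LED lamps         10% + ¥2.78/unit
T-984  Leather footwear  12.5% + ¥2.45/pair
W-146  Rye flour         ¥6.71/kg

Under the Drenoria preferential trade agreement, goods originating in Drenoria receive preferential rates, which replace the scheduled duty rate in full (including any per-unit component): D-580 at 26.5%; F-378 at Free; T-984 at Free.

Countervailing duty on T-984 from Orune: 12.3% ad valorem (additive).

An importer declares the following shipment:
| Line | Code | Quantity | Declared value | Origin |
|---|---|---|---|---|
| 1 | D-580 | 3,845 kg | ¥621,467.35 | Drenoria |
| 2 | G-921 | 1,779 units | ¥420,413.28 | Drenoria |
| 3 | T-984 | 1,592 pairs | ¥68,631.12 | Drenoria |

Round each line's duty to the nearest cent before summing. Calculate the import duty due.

¥174,366.61

Line 1 (D-580, Drenoria, 3,845 kg, ¥621,467.35):
Base rate for D-580 is 32.5%.
Origin Drenoria qualifies under the Corena–Drenoria agreement and D-580 is covered: preferential rate 26.5% applies instead.
Duty = ¥621,467.35 × 26.5% = ¥164,688.85.
Line 2 (G-921, Drenoria, 1,779 units, ¥420,413.28):
Base rate for G-921 is ¥5.44/unit.
Origin Drenoria is the FTA partner but G-921 is not on the preference list; base rate stands.
Duty = 1,779 × ¥5.44 = ¥9,677.76.
Line 3 (T-984, Drenoria, 1,592 pairs, ¥68,631.12):
Base rate for T-984 is 12.5% + ¥2.45/pair.
Origin Drenoria qualifies under the Corena–Drenoria agreement and T-984 is covered: preferential rate Free applies instead.
The additional-duty order on T-984 targets Orune, not Drenoria; it does not apply.
Duty = ¥68,631.12 × 0% = ¥0.00.
Total = ¥164,688.85 + ¥9,677.76 + ¥0.00 = ¥174,366.61.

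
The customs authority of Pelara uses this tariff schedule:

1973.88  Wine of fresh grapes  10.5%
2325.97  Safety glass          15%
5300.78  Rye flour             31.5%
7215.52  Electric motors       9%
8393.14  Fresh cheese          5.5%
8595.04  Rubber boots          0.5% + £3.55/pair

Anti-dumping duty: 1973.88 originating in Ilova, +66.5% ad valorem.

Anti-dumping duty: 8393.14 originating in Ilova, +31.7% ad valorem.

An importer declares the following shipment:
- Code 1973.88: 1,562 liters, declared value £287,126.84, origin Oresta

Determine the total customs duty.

£30,148.32

Line 1 (1973.88, Oresta, 1,562 liters, £287,126.84):
Base rate for 1973.88 is 10.5%.
The additional-duty order on 1973.88 targets Ilova, not Oresta; it does not apply.
Duty = £287,126.84 × 10.5% = £30,148.32.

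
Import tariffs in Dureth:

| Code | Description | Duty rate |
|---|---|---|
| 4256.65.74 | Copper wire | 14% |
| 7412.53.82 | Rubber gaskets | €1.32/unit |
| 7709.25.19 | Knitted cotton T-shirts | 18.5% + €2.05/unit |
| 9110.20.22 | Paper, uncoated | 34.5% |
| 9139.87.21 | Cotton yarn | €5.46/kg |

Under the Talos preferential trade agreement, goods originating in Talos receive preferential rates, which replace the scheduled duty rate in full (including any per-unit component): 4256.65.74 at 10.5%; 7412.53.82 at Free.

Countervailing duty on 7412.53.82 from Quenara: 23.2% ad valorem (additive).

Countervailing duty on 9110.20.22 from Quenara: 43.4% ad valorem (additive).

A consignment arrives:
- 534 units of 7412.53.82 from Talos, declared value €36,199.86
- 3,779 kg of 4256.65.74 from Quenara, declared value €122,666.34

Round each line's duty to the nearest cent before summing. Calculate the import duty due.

Line 1 (7412.53.82, Talos, 534 units, €36,199.86):
Base rate for 7412.53.82 is €1.32/unit.
Origin Talos qualifies under the Dureth–Talos agreement and 7412.53.82 is covered: preferential rate Free applies instead.
The additional-duty order on 7412.53.82 targets Quenara, not Talos; it does not apply.
Duty = €36,199.86 × 0% = €0.00.
Line 2 (4256.65.74, Quenara, 3,779 kg, €122,666.34):
Base rate for 4256.65.74 is 14%.
4256.65.74 has an FTA preferential rate, but origin Quenara is not Talos; base rate stands.
Duty = €122,666.34 × 14% = €17,173.29.
Total = €0.00 + €17,173.29 = €17,173.29.

€17,173.29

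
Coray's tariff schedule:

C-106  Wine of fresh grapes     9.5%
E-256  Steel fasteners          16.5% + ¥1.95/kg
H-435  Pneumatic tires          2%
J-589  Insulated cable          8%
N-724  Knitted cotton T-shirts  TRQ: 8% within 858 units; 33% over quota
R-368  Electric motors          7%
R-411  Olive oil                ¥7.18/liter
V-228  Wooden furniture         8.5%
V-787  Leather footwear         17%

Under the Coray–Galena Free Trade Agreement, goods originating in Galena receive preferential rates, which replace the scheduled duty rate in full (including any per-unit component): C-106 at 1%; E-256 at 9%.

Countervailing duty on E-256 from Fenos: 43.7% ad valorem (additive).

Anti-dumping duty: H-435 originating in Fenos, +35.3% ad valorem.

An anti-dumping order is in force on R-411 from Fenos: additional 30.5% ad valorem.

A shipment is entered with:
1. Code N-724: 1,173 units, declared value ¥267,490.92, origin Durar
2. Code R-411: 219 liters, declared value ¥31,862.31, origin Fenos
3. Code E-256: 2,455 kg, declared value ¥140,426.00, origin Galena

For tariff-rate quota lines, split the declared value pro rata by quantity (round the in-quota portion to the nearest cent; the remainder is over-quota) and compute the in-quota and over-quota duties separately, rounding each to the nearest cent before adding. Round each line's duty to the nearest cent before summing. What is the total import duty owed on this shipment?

Line 1 (N-724, Durar, 1,173 units, ¥267,490.92):
Code N-724 is under a tariff-rate quota (threshold 858 units). In-quota: 858 units at 8%; over-quota: 315 units at 33%.
Pro-rata value split: in-quota = ¥267,490.92 × 858/1,173 = ¥195,658.32; over-quota = ¥267,490.92 − ¥195,658.32 = ¥71,832.60.
In-quota duty = ¥195,658.32 × 8% = ¥15,652.67. Over-quota duty = ¥71,832.60 × 33% = ¥23,704.76.
Line duty = ¥15,652.67 + ¥23,704.76 = ¥39,357.43.
Line 2 (R-411, Fenos, 219 liters, ¥31,862.31):
Base rate for R-411 is ¥7.18/liter.
Additional duty on R-411 from Fenos: +30.5% ad valorem. Applied ad valorem rate = 30.5%.
Duty = ¥31,862.31 × 30.5% + 219 × ¥7.18 = ¥11,290.42.
Line 3 (E-256, Galena, 2,455 kg, ¥140,426.00):
Base rate for E-256 is 16.5% + ¥1.95/kg.
Origin Galena qualifies under the Coray–Galena agreement and E-256 is covered: preferential rate 9% applies instead.
The additional-duty order on E-256 targets Fenos, not Galena; it does not apply.
Duty = ¥140,426.00 × 9% = ¥12,638.34.
Total = ¥39,357.43 + ¥11,290.42 + ¥12,638.34 = ¥63,286.19.

¥63,286.19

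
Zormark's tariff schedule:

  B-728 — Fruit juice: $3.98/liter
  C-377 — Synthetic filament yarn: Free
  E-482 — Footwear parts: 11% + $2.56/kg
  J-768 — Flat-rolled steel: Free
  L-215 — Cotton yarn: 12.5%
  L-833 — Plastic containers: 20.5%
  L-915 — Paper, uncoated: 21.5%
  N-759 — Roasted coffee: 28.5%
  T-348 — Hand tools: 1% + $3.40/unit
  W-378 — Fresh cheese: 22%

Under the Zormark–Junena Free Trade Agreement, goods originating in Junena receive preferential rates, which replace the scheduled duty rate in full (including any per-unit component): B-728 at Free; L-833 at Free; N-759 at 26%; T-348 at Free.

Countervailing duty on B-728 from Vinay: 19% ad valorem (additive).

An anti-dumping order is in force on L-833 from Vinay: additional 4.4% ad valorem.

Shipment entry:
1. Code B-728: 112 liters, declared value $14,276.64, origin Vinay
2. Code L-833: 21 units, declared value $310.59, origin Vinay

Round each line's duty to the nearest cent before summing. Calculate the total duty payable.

Line 1 (B-728, Vinay, 112 liters, $14,276.64):
Base rate for B-728 is $3.98/liter.
B-728 has an FTA preferential rate, but origin Vinay is not Junena; base rate stands.
Additional duty on B-728 from Vinay: +19% ad valorem. Applied ad valorem rate = 19%.
Duty = $14,276.64 × 19% + 112 × $3.98 = $3,158.32.
Line 2 (L-833, Vinay, 21 units, $310.59):
Base rate for L-833 is 20.5%.
L-833 has an FTA preferential rate, but origin Vinay is not Junena; base rate stands.
Additional duty on L-833 from Vinay: +4.4%. Applied ad valorem rate: 20.5% + 4.4% = 24.9%.
Duty = $310.59 × 24.9% = $77.34.
Total = $3,158.32 + $77.34 = $3,235.66.

$3,235.66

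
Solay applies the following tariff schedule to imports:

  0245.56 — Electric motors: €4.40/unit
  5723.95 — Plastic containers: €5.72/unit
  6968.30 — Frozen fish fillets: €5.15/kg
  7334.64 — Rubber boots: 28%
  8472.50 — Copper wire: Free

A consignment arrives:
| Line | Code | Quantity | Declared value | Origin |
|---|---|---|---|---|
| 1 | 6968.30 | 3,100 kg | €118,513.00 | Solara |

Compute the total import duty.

Line 1 (6968.30, Solara, 3,100 kg, €118,513.00):
Base rate for 6968.30 is €5.15/kg.
Duty = 3,100 × €5.15 = €15,965.00.

€15,965.00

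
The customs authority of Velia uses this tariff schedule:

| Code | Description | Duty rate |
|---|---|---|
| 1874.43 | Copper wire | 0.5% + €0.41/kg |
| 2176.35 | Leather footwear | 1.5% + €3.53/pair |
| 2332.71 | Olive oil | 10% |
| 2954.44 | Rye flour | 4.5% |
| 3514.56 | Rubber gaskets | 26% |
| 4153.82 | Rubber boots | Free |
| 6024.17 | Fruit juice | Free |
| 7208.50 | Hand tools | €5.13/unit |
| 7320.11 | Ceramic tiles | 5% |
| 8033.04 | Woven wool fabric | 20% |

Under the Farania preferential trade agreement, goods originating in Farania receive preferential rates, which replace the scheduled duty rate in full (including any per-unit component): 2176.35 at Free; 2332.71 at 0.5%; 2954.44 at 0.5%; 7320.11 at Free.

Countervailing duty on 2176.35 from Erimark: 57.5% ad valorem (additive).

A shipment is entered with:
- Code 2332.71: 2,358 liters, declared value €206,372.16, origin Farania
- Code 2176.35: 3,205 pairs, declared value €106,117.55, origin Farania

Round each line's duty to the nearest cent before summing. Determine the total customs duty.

€1,031.86

Line 1 (2332.71, Farania, 2,358 liters, €206,372.16):
Base rate for 2332.71 is 10%.
Origin Farania qualifies under the Velia–Farania agreement and 2332.71 is covered: preferential rate 0.5% applies instead.
Duty = €206,372.16 × 0.5% = €1,031.86.
Line 2 (2176.35, Farania, 3,205 pairs, €106,117.55):
Base rate for 2176.35 is 1.5% + €3.53/pair.
Origin Farania qualifies under the Velia–Farania agreement and 2176.35 is covered: preferential rate Free applies instead.
The additional-duty order on 2176.35 targets Erimark, not Farania; it does not apply.
Duty = €106,117.55 × 0% = €0.00.
Total = €1,031.86 + €0.00 = €1,031.86.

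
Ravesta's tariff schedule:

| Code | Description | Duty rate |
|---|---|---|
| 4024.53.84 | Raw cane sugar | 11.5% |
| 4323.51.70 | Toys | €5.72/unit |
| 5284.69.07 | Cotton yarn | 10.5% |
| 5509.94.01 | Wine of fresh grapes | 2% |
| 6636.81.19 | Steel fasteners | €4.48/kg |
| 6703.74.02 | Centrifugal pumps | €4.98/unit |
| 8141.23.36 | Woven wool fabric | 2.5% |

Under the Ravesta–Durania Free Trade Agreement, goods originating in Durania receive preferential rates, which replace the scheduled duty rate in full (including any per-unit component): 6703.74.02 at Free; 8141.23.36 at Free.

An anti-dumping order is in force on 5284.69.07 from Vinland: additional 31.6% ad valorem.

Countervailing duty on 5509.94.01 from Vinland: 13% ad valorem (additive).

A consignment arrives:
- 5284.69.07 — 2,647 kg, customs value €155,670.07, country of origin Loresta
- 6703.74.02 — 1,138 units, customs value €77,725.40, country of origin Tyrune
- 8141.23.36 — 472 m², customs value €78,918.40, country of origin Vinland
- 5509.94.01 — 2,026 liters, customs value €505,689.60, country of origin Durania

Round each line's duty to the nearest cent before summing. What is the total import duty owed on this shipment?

€34,099.35

Line 1 (5284.69.07, Loresta, 2,647 kg, €155,670.07):
Base rate for 5284.69.07 is 10.5%.
The additional-duty order on 5284.69.07 targets Vinland, not Loresta; it does not apply.
Duty = €155,670.07 × 10.5% = €16,345.36.
Line 2 (6703.74.02, Tyrune, 1,138 units, €77,725.40):
Base rate for 6703.74.02 is €4.98/unit.
6703.74.02 has an FTA preferential rate, but origin Tyrune is not Durania; base rate stands.
Duty = 1,138 × €4.98 = €5,667.24.
Line 3 (8141.23.36, Vinland, 472 m², €78,918.40):
Base rate for 8141.23.36 is 2.5%.
8141.23.36 has an FTA preferential rate, but origin Vinland is not Durania; base rate stands.
Duty = €78,918.40 × 2.5% = €1,972.96.
Line 4 (5509.94.01, Durania, 2,026 liters, €505,689.60):
Base rate for 5509.94.01 is 2%.
Origin Durania is the FTA partner but 5509.94.01 is not on the preference list; base rate stands.
The additional-duty order on 5509.94.01 targets Vinland, not Durania; it does not apply.
Duty = €505,689.60 × 2% = €10,113.79.
Total = €16,345.36 + €5,667.24 + €1,972.96 + €10,113.79 = €34,099.35.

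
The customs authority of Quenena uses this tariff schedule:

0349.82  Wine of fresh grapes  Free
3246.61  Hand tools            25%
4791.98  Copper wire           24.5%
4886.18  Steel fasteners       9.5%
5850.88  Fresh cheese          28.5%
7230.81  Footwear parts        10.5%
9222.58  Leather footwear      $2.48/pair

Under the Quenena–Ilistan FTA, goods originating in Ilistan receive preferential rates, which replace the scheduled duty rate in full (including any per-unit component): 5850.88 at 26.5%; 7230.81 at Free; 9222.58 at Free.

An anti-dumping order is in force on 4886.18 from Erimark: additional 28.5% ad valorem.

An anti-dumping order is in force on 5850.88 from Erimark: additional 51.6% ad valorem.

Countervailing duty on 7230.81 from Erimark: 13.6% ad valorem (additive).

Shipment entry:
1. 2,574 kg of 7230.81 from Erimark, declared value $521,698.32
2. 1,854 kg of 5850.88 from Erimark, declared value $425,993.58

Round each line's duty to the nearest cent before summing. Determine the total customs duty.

$466,950.16

Line 1 (7230.81, Erimark, 2,574 kg, $521,698.32):
Base rate for 7230.81 is 10.5%.
7230.81 has an FTA preferential rate, but origin Erimark is not Ilistan; base rate stands.
Additional duty on 7230.81 from Erimark: +13.6%. Applied ad valorem rate: 10.5% + 13.6% = 24.1%.
Duty = $521,698.32 × 24.1% = $125,729.30.
Line 2 (5850.88, Erimark, 1,854 kg, $425,993.58):
Base rate for 5850.88 is 28.5%.
5850.88 has an FTA preferential rate, but origin Erimark is not Ilistan; base rate stands.
Additional duty on 5850.88 from Erimark: +51.6%. Applied ad valorem rate: 28.5% + 51.6% = 80.1%.
Duty = $425,993.58 × 80.1% = $341,220.86.
Total = $125,729.30 + $341,220.86 = $466,950.16.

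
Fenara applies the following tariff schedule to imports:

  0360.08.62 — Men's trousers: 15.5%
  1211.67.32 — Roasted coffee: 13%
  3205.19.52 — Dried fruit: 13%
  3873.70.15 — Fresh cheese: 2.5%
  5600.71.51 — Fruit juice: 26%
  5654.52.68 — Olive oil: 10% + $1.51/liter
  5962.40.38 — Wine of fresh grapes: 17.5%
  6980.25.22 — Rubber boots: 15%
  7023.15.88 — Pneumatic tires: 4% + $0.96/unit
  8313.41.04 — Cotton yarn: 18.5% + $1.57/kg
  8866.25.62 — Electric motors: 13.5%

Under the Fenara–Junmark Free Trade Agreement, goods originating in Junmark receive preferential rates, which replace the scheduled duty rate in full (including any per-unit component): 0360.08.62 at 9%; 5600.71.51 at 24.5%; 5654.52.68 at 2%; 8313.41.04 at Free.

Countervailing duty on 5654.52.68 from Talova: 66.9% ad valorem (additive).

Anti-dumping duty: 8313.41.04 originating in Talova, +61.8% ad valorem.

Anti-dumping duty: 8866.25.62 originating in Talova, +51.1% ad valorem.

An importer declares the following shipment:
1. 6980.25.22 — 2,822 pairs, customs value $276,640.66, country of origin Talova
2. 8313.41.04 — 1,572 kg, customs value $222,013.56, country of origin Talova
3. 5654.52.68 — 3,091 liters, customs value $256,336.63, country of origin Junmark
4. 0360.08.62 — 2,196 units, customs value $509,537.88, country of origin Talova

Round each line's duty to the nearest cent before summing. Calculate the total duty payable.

$306,346.13

Line 1 (6980.25.22, Talova, 2,822 pairs, $276,640.66):
Base rate for 6980.25.22 is 15%.
Duty = $276,640.66 × 15% = $41,496.10.
Line 2 (8313.41.04, Talova, 1,572 kg, $222,013.56):
Base rate for 8313.41.04 is 18.5% + $1.57/kg.
8313.41.04 has an FTA preferential rate, but origin Talova is not Junmark; base rate stands.
Additional duty on 8313.41.04 from Talova: +61.8%. Applied ad valorem rate: 18.5% + 61.8% = 80.3%.
Duty = $222,013.56 × 80.3% + 1,572 × $1.57 = $180,744.93.
Line 3 (5654.52.68, Junmark, 3,091 liters, $256,336.63):
Base rate for 5654.52.68 is 10% + $1.51/liter.
Origin Junmark qualifies under the Fenara–Junmark agreement and 5654.52.68 is covered: preferential rate 2% applies instead.
The additional-duty order on 5654.52.68 targets Talova, not Junmark; it does not apply.
Duty = $256,336.63 × 2% = $5,126.73.
Line 4 (0360.08.62, Talova, 2,196 units, $509,537.88):
Base rate for 0360.08.62 is 15.5%.
0360.08.62 has an FTA preferential rate, but origin Talova is not Junmark; base rate stands.
Duty = $509,537.88 × 15.5% = $78,978.37.
Total = $41,496.10 + $180,744.93 + $5,126.73 + $78,978.37 = $306,346.13.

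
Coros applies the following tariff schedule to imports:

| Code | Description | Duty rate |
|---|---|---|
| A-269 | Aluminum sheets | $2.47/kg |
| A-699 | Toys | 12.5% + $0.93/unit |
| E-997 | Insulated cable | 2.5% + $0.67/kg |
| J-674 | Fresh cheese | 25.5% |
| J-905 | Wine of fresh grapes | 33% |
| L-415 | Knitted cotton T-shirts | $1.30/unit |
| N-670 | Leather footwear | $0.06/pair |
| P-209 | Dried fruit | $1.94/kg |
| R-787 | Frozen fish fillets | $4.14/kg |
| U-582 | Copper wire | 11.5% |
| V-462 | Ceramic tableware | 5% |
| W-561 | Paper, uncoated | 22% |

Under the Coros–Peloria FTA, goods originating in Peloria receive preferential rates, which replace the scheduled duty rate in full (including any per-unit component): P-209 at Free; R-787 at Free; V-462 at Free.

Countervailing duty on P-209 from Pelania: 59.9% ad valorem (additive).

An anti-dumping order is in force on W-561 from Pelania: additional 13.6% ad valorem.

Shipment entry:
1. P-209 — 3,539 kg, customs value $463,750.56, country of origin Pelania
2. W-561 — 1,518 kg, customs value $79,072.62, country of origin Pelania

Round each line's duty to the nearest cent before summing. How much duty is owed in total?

Line 1 (P-209, Pelania, 3,539 kg, $463,750.56):
Base rate for P-209 is $1.94/kg.
P-209 has an FTA preferential rate, but origin Pelania is not Peloria; base rate stands.
Additional duty on P-209 from Pelania: +59.9% ad valorem. Applied ad valorem rate = 59.9%.
Duty = $463,750.56 × 59.9% + 3,539 × $1.94 = $284,652.25.
Line 2 (W-561, Pelania, 1,518 kg, $79,072.62):
Base rate for W-561 is 22%.
Additional duty on W-561 from Pelania: +13.6%. Applied ad valorem rate: 22% + 13.6% = 35.6%.
Duty = $79,072.62 × 35.6% = $28,149.85.
Total = $284,652.25 + $28,149.85 = $312,802.10.

$312,802.10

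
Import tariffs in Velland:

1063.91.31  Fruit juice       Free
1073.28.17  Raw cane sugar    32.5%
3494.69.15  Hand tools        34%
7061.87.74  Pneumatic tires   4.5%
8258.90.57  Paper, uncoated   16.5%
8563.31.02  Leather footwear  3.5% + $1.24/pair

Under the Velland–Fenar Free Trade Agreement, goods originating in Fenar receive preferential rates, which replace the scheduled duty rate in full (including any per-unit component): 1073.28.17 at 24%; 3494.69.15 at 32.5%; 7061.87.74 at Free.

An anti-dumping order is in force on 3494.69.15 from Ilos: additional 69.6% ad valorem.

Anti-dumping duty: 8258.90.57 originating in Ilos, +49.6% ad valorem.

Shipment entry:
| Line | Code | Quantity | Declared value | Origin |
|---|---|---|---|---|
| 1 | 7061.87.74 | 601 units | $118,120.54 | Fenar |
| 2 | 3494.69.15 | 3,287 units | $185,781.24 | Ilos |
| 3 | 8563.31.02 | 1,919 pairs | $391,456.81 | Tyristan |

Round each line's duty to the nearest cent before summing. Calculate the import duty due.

$208,549.91

Line 1 (7061.87.74, Fenar, 601 units, $118,120.54):
Base rate for 7061.87.74 is 4.5%.
Origin Fenar qualifies under the Velland–Fenar agreement and 7061.87.74 is covered: preferential rate Free applies instead.
Duty = $118,120.54 × 0% = $0.00.
Line 2 (3494.69.15, Ilos, 3,287 units, $185,781.24):
Base rate for 3494.69.15 is 34%.
3494.69.15 has an FTA preferential rate, but origin Ilos is not Fenar; base rate stands.
Additional duty on 3494.69.15 from Ilos: +69.6%. Applied ad valorem rate: 34% + 69.6% = 103.6%.
Duty = $185,781.24 × 103.6% = $192,469.36.
Line 3 (8563.31.02, Tyristan, 1,919 pairs, $391,456.81):
Base rate for 8563.31.02 is 3.5% + $1.24/pair.
Duty = $391,456.81 × 3.5% + 1,919 × $1.24 = $16,080.55.
Total = $0.00 + $192,469.36 + $16,080.55 = $208,549.91.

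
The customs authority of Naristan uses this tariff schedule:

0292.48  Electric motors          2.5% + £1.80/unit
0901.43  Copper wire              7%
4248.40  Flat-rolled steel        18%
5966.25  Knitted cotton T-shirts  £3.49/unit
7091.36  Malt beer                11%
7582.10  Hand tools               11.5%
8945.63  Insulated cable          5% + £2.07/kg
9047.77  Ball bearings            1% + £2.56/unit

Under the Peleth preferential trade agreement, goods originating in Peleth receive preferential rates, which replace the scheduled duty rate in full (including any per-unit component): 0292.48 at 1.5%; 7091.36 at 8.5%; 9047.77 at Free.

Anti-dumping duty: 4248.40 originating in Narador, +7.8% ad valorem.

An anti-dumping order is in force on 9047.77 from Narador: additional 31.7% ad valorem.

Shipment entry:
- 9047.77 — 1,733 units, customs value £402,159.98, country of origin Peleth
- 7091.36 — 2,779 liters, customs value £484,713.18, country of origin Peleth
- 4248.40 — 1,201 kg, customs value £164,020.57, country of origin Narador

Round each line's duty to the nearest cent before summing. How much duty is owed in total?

£83,517.93

Line 1 (9047.77, Peleth, 1,733 units, £402,159.98):
Base rate for 9047.77 is 1% + £2.56/unit.
Origin Peleth qualifies under the Naristan–Peleth agreement and 9047.77 is covered: preferential rate Free applies instead.
The additional-duty order on 9047.77 targets Narador, not Peleth; it does not apply.
Duty = £402,159.98 × 0% = £0.00.
Line 2 (7091.36, Peleth, 2,779 liters, £484,713.18):
Base rate for 7091.36 is 11%.
Origin Peleth qualifies under the Naristan–Peleth agreement and 7091.36 is covered: preferential rate 8.5% applies instead.
Duty = £484,713.18 × 8.5% = £41,200.62.
Line 3 (4248.40, Narador, 1,201 kg, £164,020.57):
Base rate for 4248.40 is 18%.
Additional duty on 4248.40 from Narador: +7.8%. Applied ad valorem rate: 18% + 7.8% = 25.8%.
Duty = £164,020.57 × 25.8% = £42,317.31.
Total = £0.00 + £41,200.62 + £42,317.31 = £83,517.93.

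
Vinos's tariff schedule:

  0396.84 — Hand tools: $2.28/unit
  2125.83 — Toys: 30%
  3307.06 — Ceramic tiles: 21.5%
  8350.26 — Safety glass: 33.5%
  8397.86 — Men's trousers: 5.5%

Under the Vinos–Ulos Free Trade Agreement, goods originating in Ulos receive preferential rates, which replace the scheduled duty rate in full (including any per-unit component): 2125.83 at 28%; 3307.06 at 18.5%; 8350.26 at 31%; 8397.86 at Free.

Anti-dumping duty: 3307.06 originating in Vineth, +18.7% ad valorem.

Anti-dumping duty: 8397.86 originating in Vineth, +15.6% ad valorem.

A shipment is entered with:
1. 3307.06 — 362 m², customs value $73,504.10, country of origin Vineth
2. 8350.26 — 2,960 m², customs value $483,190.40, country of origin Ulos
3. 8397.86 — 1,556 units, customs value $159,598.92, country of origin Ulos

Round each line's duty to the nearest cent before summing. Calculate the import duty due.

$179,337.67

Line 1 (3307.06, Vineth, 362 m², $73,504.10):
Base rate for 3307.06 is 21.5%.
3307.06 has an FTA preferential rate, but origin Vineth is not Ulos; base rate stands.
Additional duty on 3307.06 from Vineth: +18.7%. Applied ad valorem rate: 21.5% + 18.7% = 40.2%.
Duty = $73,504.10 × 40.2% = $29,548.65.
Line 2 (8350.26, Ulos, 2,960 m², $483,190.40):
Base rate for 8350.26 is 33.5%.
Origin Ulos qualifies under the Vinos–Ulos agreement and 8350.26 is covered: preferential rate 31% applies instead.
Duty = $483,190.40 × 31% = $149,789.02.
Line 3 (8397.86, Ulos, 1,556 units, $159,598.92):
Base rate for 8397.86 is 5.5%.
Origin Ulos qualifies under the Vinos–Ulos agreement and 8397.86 is covered: preferential rate Free applies instead.
The additional-duty order on 8397.86 targets Vineth, not Ulos; it does not apply.
Duty = $159,598.92 × 0% = $0.00.
Total = $29,548.65 + $149,789.02 + $0.00 = $179,337.67.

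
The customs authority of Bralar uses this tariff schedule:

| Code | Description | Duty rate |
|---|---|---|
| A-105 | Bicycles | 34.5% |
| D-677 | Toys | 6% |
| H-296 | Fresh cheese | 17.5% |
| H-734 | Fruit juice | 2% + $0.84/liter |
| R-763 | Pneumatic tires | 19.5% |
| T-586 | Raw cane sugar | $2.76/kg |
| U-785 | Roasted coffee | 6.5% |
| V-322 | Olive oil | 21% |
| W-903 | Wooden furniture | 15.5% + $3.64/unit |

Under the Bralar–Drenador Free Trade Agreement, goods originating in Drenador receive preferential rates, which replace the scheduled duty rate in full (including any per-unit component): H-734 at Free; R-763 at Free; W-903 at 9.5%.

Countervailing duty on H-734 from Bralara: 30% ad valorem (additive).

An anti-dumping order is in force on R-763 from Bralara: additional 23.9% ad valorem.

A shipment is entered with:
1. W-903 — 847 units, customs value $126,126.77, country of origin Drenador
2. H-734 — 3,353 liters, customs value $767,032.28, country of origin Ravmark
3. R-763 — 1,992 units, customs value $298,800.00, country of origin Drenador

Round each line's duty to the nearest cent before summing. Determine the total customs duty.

$30,139.21

Line 1 (W-903, Drenador, 847 units, $126,126.77):
Base rate for W-903 is 15.5% + $3.64/unit.
Origin Drenador qualifies under the Bralar–Drenador agreement and W-903 is covered: preferential rate 9.5% applies instead.
Duty = $126,126.77 × 9.5% = $11,982.04.
Line 2 (H-734, Ravmark, 3,353 liters, $767,032.28):
Base rate for H-734 is 2% + $0.84/liter.
H-734 has an FTA preferential rate, but origin Ravmark is not Drenador; base rate stands.
The additional-duty order on H-734 targets Bralara, not Ravmark; it does not apply.
Duty = $767,032.28 × 2% + 3,353 × $0.84 = $18,157.17.
Line 3 (R-763, Drenador, 1,992 units, $298,800.00):
Base rate for R-763 is 19.5%.
Origin Drenador qualifies under the Bralar–Drenador agreement and R-763 is covered: preferential rate Free applies instead.
The additional-duty order on R-763 targets Bralara, not Drenador; it does not apply.
Duty = $298,800.00 × 0% = $0.00.
Total = $11,982.04 + $18,157.17 + $0.00 = $30,139.21.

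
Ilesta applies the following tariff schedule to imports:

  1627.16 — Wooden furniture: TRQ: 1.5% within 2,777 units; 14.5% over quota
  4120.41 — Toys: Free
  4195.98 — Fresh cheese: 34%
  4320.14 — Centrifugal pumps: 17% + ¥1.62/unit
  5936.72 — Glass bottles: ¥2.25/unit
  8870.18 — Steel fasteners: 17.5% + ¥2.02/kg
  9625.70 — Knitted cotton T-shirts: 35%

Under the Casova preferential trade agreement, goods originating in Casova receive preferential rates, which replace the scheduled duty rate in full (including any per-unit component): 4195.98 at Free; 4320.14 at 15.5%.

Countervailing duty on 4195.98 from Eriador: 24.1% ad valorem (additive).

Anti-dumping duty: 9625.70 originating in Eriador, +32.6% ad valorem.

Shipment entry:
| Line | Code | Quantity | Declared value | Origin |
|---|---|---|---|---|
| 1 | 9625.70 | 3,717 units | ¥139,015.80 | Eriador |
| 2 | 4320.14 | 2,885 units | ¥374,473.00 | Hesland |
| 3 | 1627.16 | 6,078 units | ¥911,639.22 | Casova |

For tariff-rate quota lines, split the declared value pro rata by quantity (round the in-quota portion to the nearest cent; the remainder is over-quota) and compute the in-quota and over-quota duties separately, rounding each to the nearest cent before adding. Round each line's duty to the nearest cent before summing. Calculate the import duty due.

Line 1 (9625.70, Eriador, 3,717 units, ¥139,015.80):
Base rate for 9625.70 is 35%.
Additional duty on 9625.70 from Eriador: +32.6%. Applied ad valorem rate: 35% + 32.6% = 67.6%.
Duty = ¥139,015.80 × 67.6% = ¥93,974.68.
Line 2 (4320.14, Hesland, 2,885 units, ¥374,473.00):
Base rate for 4320.14 is 17% + ¥1.62/unit.
4320.14 has an FTA preferential rate, but origin Hesland is not Casova; base rate stands.
Duty = ¥374,473.00 × 17% + 2,885 × ¥1.62 = ¥68,334.11.
Line 3 (1627.16, Casova, 6,078 units, ¥911,639.22):
Code 1627.16 is under a tariff-rate quota (threshold 2,777 units). In-quota: 2,777 units at 1.5%; over-quota: 3,301 units at 14.5%.
Pro-rata value split: in-quota = ¥911,639.22 × 2,777/6,078 = ¥416,522.23; over-quota = ¥911,639.22 − ¥416,522.23 = ¥495,116.99.
In-quota duty = ¥416,522.23 × 1.5% = ¥6,247.83. Over-quota duty = ¥495,116.99 × 14.5% = ¥71,791.96.
Line duty = ¥6,247.83 + ¥71,791.96 = ¥78,039.79.
Total = ¥93,974.68 + ¥68,334.11 + ¥78,039.79 = ¥240,348.58.

¥240,348.58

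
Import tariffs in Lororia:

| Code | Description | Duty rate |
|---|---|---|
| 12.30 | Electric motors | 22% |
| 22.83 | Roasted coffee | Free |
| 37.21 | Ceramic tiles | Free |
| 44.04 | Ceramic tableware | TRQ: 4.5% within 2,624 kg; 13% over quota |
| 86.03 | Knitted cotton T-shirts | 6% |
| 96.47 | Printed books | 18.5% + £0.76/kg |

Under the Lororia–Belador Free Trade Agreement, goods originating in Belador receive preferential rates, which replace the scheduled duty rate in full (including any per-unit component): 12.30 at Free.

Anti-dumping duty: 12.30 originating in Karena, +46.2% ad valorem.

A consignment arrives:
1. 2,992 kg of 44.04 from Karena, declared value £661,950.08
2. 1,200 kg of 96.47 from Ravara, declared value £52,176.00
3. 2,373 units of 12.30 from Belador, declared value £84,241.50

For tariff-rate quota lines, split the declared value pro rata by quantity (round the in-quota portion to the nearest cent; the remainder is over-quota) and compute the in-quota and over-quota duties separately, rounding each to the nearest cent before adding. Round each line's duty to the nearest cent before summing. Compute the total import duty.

£47,272.70

Line 1 (44.04, Karena, 2,992 kg, £661,950.08):
Code 44.04 is under a tariff-rate quota (threshold 2,624 kg). In-quota: 2,624 kg at 4.5%; over-quota: 368 kg at 13%.
Pro-rata value split: in-quota = £661,950.08 × 2,624/2,992 = £580,533.76; over-quota = £661,950.08 − £580,533.76 = £81,416.32.
In-quota duty = £580,533.76 × 4.5% = £26,124.02. Over-quota duty = £81,416.32 × 13% = £10,584.12.
Line duty = £26,124.02 + £10,584.12 = £36,708.14.
Line 2 (96.47, Ravara, 1,200 kg, £52,176.00):
Base rate for 96.47 is 18.5% + £0.76/kg.
Duty = £52,176.00 × 18.5% + 1,200 × £0.76 = £10,564.56.
Line 3 (12.30, Belador, 2,373 units, £84,241.50):
Base rate for 12.30 is 22%.
Origin Belador qualifies under the Lororia–Belador agreement and 12.30 is covered: preferential rate Free applies instead.
The additional-duty order on 12.30 targets Karena, not Belador; it does not apply.
Duty = £84,241.50 × 0% = £0.00.
Total = £36,708.14 + £10,564.56 + £0.00 = £47,272.70.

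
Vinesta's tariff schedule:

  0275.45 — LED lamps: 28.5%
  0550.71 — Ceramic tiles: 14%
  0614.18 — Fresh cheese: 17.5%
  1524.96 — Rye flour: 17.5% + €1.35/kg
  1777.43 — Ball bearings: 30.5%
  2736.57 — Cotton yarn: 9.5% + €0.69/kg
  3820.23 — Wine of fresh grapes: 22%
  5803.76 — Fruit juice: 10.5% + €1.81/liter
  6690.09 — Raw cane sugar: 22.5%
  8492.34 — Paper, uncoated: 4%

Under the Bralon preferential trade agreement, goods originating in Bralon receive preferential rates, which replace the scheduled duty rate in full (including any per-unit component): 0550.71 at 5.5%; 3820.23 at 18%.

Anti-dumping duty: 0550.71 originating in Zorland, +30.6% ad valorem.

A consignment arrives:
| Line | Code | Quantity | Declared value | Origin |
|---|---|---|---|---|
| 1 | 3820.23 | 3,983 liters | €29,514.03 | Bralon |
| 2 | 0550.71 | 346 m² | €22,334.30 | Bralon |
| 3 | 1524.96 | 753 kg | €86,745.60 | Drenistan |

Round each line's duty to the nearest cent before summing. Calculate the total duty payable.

€22,737.95

Line 1 (3820.23, Bralon, 3,983 liters, €29,514.03):
Base rate for 3820.23 is 22%.
Origin Bralon qualifies under the Vinesta–Bralon agreement and 3820.23 is covered: preferential rate 18% applies instead.
Duty = €29,514.03 × 18% = €5,312.53.
Line 2 (0550.71, Bralon, 346 m², €22,334.30):
Base rate for 0550.71 is 14%.
Origin Bralon qualifies under the Vinesta–Bralon agreement and 0550.71 is covered: preferential rate 5.5% applies instead.
The additional-duty order on 0550.71 targets Zorland, not Bralon; it does not apply.
Duty = €22,334.30 × 5.5% = €1,228.39.
Line 3 (1524.96, Drenistan, 753 kg, €86,745.60):
Base rate for 1524.96 is 17.5% + €1.35/kg.
Duty = €86,745.60 × 17.5% + 753 × €1.35 = €16,197.03.
Total = €5,312.53 + €1,228.39 + €16,197.03 = €22,737.95.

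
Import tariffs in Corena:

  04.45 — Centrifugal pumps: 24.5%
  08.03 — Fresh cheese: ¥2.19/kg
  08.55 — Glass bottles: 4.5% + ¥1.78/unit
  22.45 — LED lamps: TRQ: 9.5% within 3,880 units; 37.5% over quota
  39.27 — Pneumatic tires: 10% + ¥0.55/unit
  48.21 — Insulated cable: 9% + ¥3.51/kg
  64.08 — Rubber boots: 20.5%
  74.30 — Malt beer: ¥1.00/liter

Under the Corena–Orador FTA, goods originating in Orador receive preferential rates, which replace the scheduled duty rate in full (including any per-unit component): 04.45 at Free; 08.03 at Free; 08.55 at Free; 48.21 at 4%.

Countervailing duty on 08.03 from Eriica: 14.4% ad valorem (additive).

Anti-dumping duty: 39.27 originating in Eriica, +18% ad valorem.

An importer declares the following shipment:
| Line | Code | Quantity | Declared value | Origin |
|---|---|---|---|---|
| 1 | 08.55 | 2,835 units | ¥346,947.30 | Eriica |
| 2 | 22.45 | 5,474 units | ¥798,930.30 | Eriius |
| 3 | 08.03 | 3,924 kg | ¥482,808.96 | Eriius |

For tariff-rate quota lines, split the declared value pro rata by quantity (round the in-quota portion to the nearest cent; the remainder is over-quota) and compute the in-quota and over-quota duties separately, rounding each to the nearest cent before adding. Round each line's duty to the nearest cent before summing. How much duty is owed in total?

¥170,291.27

Line 1 (08.55, Eriica, 2,835 units, ¥346,947.30):
Base rate for 08.55 is 4.5% + ¥1.78/unit.
08.55 has an FTA preferential rate, but origin Eriica is not Orador; base rate stands.
Duty = ¥346,947.30 × 4.5% + 2,835 × ¥1.78 = ¥20,658.93.
Line 2 (22.45, Eriius, 5,474 units, ¥798,930.30):
Code 22.45 is under a tariff-rate quota (threshold 3,880 units). In-quota: 3,880 units at 9.5%; over-quota: 1,594 units at 37.5%.
Pro-rata value split: in-quota = ¥798,930.30 × 3,880/5,474 = ¥566,286.00; over-quota = ¥798,930.30 − ¥566,286.00 = ¥232,644.30.
In-quota duty = ¥566,286.00 × 9.5% = ¥53,797.17. Over-quota duty = ¥232,644.30 × 37.5% = ¥87,241.61.
Line duty = ¥53,797.17 + ¥87,241.61 = ¥141,038.78.
Line 3 (08.03, Eriius, 3,924 kg, ¥482,808.96):
Base rate for 08.03 is ¥2.19/kg.
08.03 has an FTA preferential rate, but origin Eriius is not Orador; base rate stands.
The additional-duty order on 08.03 targets Eriica, not Eriius; it does not apply.
Duty = 3,924 × ¥2.19 = ¥8,593.56.
Total = ¥20,658.93 + ¥141,038.78 + ¥8,593.56 = ¥170,291.27.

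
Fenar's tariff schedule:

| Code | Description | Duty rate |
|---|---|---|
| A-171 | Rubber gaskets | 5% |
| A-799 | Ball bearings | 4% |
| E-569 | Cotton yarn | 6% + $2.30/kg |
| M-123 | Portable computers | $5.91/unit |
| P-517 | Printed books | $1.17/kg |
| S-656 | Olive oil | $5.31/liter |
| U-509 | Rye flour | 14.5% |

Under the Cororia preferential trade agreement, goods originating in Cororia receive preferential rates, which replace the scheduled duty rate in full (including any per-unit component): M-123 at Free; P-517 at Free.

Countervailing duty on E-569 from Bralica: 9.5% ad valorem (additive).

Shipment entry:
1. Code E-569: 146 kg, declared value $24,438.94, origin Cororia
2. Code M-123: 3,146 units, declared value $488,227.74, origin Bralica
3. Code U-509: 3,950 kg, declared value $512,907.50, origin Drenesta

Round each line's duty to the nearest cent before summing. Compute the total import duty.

Line 1 (E-569, Cororia, 146 kg, $24,438.94):
Base rate for E-569 is 6% + $2.30/kg.
Origin Cororia is the FTA partner but E-569 is not on the preference list; base rate stands.
The additional-duty order on E-569 targets Bralica, not Cororia; it does not apply.
Duty = $24,438.94 × 6% + 146 × $2.30 = $1,802.14.
Line 2 (M-123, Bralica, 3,146 units, $488,227.74):
Base rate for M-123 is $5.91/unit.
M-123 has an FTA preferential rate, but origin Bralica is not Cororia; base rate stands.
Duty = 3,146 × $5.91 = $18,592.86.
Line 3 (U-509, Drenesta, 3,950 kg, $512,907.50):
Base rate for U-509 is 14.5%.
Duty = $512,907.50 × 14.5% = $74,371.59.
Total = $1,802.14 + $18,592.86 + $74,371.59 = $94,766.59.

$94,766.59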